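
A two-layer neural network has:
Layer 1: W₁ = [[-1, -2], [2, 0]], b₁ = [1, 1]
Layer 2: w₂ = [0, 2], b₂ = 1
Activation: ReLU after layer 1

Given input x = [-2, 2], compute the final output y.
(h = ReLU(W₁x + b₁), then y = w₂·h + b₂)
y = 1

Layer 1 pre-activation: z₁ = [-1, -3]
After ReLU: h = [0, 0]
Layer 2 output: y = 0×0 + 2×0 + 1 = 1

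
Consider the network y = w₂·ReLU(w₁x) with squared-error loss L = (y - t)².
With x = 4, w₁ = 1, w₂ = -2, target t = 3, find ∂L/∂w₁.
∂L/∂w₁ = 176

Forward pass:
z = w₁x = 1×4 = 4
h = ReLU(4) = 4
y = w₂h = -2×4 = -8

Backward pass:
∂L/∂y = 2(y - t) = 2(-8 - 3) = -22
∂y/∂h = w₂ = -2
∂h/∂z = 1 (ReLU derivative)
∂z/∂w₁ = x = 4

∂L/∂w₁ = -22 × -2 × 1 × 4 = 176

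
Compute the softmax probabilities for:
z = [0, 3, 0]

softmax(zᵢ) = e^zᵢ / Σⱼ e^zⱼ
p = [0.0453, 0.9094, 0.0453]

exp(z) = [1, 20.09, 1]
Sum = 22.09
p = [0.0453, 0.9094, 0.0453]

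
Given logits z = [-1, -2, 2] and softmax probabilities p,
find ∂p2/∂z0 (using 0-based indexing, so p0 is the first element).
∂p2/∂z0 = -0.04364

p = softmax(z) = [0.04661, 0.01715, 0.9362]
p2 = 0.9362, p0 = 0.04661

∂p2/∂z0 = -p2 × p0 = -0.9362 × 0.04661 = -0.04364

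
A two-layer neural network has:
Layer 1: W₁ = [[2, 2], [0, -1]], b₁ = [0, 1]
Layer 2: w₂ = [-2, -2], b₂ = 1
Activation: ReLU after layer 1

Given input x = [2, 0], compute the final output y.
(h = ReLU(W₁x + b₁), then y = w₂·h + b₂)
y = -9

Layer 1 pre-activation: z₁ = [4, 1]
After ReLU: h = [4, 1]
Layer 2 output: y = -2×4 + -2×1 + 1 = -9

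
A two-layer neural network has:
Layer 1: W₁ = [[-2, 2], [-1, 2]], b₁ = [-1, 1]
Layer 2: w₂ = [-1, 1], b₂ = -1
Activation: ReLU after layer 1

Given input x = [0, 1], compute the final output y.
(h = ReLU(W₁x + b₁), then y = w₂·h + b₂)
y = 1

Layer 1 pre-activation: z₁ = [1, 3]
After ReLU: h = [1, 3]
Layer 2 output: y = -1×1 + 1×3 + -1 = 1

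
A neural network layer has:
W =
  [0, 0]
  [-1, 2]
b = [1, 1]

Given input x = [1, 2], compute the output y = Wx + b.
y = [1, 4]

Wx = [0×1 + 0×2, -1×1 + 2×2]
   = [0, 3]
y = Wx + b = [0 + 1, 3 + 1] = [1, 4]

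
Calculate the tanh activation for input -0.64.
-0.5649

tanh(-0.64) = (e^(-0.64) - e^(0.64))/(e^(-0.64) + e^(0.64)) = -0.5649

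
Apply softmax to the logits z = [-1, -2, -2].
p = [0.5761, 0.2119, 0.2119]

exp(z) = [0.3679, 0.1353, 0.1353]
Sum = 0.6386
p = [0.5761, 0.2119, 0.2119]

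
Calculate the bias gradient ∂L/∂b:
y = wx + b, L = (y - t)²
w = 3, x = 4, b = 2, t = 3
∂L/∂b = 22

y = wx + b = (3)(4) + 2 = 14
∂L/∂y = 2(y - t) = 2(14 - 3) = 22
∂y/∂b = 1
∂L/∂b = ∂L/∂y · ∂y/∂b = 22 × 1 = 22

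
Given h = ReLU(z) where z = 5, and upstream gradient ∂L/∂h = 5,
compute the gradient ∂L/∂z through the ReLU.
∂L/∂z = 5

h = ReLU(5) = 5
Since z > 0: ∂h/∂z = 1
∂L/∂z = ∂L/∂h · ∂h/∂z = 5 × 1 = 5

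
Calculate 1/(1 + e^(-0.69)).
0.666

sigmoid(0.69) = 1/(1 + e^(-0.69)) = 1/(1 + 0.5016) = 0.666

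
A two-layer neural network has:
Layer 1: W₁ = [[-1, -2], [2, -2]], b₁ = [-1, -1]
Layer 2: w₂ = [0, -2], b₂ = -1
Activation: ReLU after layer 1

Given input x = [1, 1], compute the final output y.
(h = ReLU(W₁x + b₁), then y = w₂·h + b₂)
y = -1

Layer 1 pre-activation: z₁ = [-4, -1]
After ReLU: h = [0, 0]
Layer 2 output: y = 0×0 + -2×0 + -1 = -1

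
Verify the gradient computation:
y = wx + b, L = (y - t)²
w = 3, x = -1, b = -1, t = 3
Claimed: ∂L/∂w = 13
Incorrect

y = (3)(-1) + -1 = -4
∂L/∂y = 2(y - t) = 2(-4 - 3) = -14
∂y/∂w = x = -1
∂L/∂w = -14 × -1 = 14

Claimed value: 13
Incorrect: The correct gradient is 14.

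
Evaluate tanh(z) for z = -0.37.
-0.354

tanh(-0.37) = (e^(-0.37) - e^(0.37))/(e^(-0.37) + e^(0.37)) = -0.354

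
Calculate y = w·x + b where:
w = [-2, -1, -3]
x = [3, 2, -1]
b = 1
y = -4

y = (-2)(3) + (-1)(2) + (-3)(-1) + 1 = -4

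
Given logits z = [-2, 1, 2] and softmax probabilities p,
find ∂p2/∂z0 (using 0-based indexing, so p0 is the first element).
∂p2/∂z0 = -0.009532

p = softmax(z) = [0.01321, 0.2654, 0.7214]
p2 = 0.7214, p0 = 0.01321

∂p2/∂z0 = -p2 × p0 = -0.7214 × 0.01321 = -0.009532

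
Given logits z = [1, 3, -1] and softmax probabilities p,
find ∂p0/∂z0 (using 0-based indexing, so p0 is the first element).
∂p0/∂z0 = 0.1035

p = softmax(z) = [0.1173, 0.8668, 0.01588]
p0 = 0.1173

∂p0/∂z0 = p0(1 - p0) = 0.1173 × (1 - 0.1173) = 0.1035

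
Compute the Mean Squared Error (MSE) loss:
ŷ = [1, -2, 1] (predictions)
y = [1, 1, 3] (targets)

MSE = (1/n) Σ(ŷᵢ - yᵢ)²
MSE = 4.333

MSE = (1/3)((1-1)² + (-2-1)² + (1-3)²) = (1/3)(0 + 9 + 4) = 4.333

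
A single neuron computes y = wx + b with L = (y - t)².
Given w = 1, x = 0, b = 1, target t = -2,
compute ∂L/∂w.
∂L/∂w = 0

y = wx + b = (1)(0) + 1 = 1
∂L/∂y = 2(y - t) = 2(1 - -2) = 6
∂y/∂w = x = 0
∂L/∂w = ∂L/∂y · ∂y/∂w = 6 × 0 = 0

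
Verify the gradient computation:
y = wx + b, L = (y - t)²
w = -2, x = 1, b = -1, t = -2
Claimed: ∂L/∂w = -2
Correct

y = (-2)(1) + -1 = -3
∂L/∂y = 2(y - t) = 2(-3 - -2) = -2
∂y/∂w = x = 1
∂L/∂w = -2 × 1 = -2

Claimed value: -2
Correct: The correct gradient is -2.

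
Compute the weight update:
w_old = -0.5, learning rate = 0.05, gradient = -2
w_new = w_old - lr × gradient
w_new = -0.4

w_new = w - η·∂L/∂w = -0.5 - 0.05×(-2) = -0.5 - (-0.1) = -0.4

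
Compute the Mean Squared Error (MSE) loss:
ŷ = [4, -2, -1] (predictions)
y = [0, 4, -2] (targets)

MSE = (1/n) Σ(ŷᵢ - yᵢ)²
MSE = 17.67

MSE = (1/3)((4-0)² + (-2-4)² + (-1--2)²) = (1/3)(16 + 36 + 1) = 17.67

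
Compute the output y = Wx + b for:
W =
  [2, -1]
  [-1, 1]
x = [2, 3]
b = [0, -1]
y = [1, 0]

Wx = [2×2 + -1×3, -1×2 + 1×3]
   = [1, 1]
y = Wx + b = [1 + 0, 1 + -1] = [1, 0]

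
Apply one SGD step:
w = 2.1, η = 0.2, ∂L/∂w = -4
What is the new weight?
w_new = 2.9

w_new = w - η·∂L/∂w = 2.1 - 0.2×(-4) = 2.1 - (-0.8) = 2.9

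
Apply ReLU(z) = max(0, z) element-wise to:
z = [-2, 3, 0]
h = [0, 3, 0]

ReLU applied element-wise: max(0,-2)=0, max(0,3)=3, max(0,0)=0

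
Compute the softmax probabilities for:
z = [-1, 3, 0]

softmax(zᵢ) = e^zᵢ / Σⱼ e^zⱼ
p = [0.0171, 0.9362, 0.0466]

exp(z) = [0.3679, 20.09, 1]
Sum = 21.45
p = [0.0171, 0.9362, 0.0466]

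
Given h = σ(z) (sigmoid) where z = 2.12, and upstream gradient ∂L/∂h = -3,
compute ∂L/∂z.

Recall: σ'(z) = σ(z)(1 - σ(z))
∂L/∂z = -0.287

σ(2.12) = 0.8928
σ'(2.12) = σ(2.12)(1 - σ(2.12)) = 0.8928 × 0.1072 = 0.09568
∂L/∂z = ∂L/∂h · σ'(z) = -3 × 0.09568 = -0.287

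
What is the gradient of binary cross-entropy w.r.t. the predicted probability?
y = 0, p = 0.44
∂L/∂p = 1.786

∂L/∂p = -y/p + (1-y)/(1-p) = 0 + 1/0.56 = 1.786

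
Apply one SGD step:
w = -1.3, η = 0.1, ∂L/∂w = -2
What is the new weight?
w_new = -1.1

w_new = w - η·∂L/∂w = -1.3 - 0.1×(-2) = -1.3 - (-0.2) = -1.1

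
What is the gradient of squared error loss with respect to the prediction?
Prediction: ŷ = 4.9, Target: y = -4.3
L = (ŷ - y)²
∂L/∂ŷ = 18.4

∂L/∂ŷ = 2(ŷ - y) = 2(4.9 - -4.3) = 2(9.2) = 18.4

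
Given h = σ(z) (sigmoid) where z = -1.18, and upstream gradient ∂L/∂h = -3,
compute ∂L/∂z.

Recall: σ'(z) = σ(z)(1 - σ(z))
∂L/∂z = -0.5394

σ(-1.18) = 0.2351
σ'(-1.18) = σ(-1.18)(1 - σ(-1.18)) = 0.2351 × 0.7649 = 0.1798
∂L/∂z = ∂L/∂h · σ'(z) = -3 × 0.1798 = -0.5394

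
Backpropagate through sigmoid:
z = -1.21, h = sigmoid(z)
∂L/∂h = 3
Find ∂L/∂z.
∂L/∂z = 0.5308

σ(-1.21) = 0.2297
σ'(-1.21) = σ(-1.21)(1 - σ(-1.21)) = 0.2297 × 0.7703 = 0.1769
∂L/∂z = ∂L/∂h · σ'(z) = 3 × 0.1769 = 0.5308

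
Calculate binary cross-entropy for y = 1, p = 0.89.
L = 0.1165

L = -1·log(0.89) - 0·log(0.11) = -log(0.89) = 0.1165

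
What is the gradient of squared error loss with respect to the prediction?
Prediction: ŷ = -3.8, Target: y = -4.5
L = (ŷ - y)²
∂L/∂ŷ = 1.4

∂L/∂ŷ = 2(ŷ - y) = 2(-3.8 - -4.5) = 2(0.7) = 1.4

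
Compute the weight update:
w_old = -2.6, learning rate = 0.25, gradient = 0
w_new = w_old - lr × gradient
w_new = -2.6

w_new = w - η·∂L/∂w = -2.6 - 0.25×(0) = -2.6 - (0) = -2.6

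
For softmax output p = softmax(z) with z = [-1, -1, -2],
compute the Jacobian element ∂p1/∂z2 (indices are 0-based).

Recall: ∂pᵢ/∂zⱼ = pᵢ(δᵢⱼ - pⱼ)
∂p1/∂z2 = -0.06561

p = softmax(z) = [0.4223, 0.4223, 0.1554]
p1 = 0.4223, p2 = 0.1554

∂p1/∂z2 = -p1 × p2 = -0.4223 × 0.1554 = -0.06561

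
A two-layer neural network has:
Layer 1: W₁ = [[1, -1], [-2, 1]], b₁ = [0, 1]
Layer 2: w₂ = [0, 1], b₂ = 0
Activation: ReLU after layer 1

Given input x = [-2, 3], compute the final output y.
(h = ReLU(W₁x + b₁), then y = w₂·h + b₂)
y = 8

Layer 1 pre-activation: z₁ = [-5, 8]
After ReLU: h = [0, 8]
Layer 2 output: y = 0×0 + 1×8 + 0 = 8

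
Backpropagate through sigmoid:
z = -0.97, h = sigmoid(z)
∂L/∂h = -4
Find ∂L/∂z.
∂L/∂z = -0.7973

σ(-0.97) = 0.2749
σ'(-0.97) = σ(-0.97)(1 - σ(-0.97)) = 0.2749 × 0.7251 = 0.1993
∂L/∂z = ∂L/∂h · σ'(z) = -4 × 0.1993 = -0.7973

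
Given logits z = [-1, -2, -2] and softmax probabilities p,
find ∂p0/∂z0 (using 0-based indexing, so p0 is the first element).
∂p0/∂z0 = 0.2442

p = softmax(z) = [0.5761, 0.2119, 0.2119]
p0 = 0.5761

∂p0/∂z0 = p0(1 - p0) = 0.5761 × (1 - 0.5761) = 0.2442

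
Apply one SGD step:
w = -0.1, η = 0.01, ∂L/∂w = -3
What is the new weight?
w_new = -0.07

w_new = w - η·∂L/∂w = -0.1 - 0.01×(-3) = -0.1 - (-0.03) = -0.07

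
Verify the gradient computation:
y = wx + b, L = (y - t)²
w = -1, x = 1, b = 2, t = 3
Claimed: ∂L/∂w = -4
Correct

y = (-1)(1) + 2 = 1
∂L/∂y = 2(y - t) = 2(1 - 3) = -4
∂y/∂w = x = 1
∂L/∂w = -4 × 1 = -4

Claimed value: -4
Correct: The correct gradient is -4.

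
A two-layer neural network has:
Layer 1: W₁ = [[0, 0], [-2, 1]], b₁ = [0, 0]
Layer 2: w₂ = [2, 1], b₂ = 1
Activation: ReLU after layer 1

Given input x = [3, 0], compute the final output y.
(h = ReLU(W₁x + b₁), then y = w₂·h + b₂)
y = 1

Layer 1 pre-activation: z₁ = [0, -6]
After ReLU: h = [0, 0]
Layer 2 output: y = 2×0 + 1×0 + 1 = 1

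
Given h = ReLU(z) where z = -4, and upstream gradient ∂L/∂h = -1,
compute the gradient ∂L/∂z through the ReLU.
∂L/∂z = 0

h = ReLU(-4) = 0
Since z < 0: ∂h/∂z = 0
∂L/∂z = ∂L/∂h · ∂h/∂z = -1 × 0 = 0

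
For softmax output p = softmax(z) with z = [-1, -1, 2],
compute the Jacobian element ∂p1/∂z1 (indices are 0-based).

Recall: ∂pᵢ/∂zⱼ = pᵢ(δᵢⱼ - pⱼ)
∂p1/∂z1 = 0.04323

p = softmax(z) = [0.04528, 0.04528, 0.9094]
p1 = 0.04528

∂p1/∂z1 = p1(1 - p1) = 0.04528 × (1 - 0.04528) = 0.04323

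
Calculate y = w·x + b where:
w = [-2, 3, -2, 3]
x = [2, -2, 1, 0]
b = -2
y = -14

y = (-2)(2) + (3)(-2) + (-2)(1) + (3)(0) + -2 = -14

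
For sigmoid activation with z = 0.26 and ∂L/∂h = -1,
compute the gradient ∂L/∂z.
∂L/∂z = -0.2458

σ(0.26) = 0.5646
σ'(0.26) = σ(0.26)(1 - σ(0.26)) = 0.5646 × 0.4354 = 0.2458
∂L/∂z = ∂L/∂h · σ'(z) = -1 × 0.2458 = -0.2458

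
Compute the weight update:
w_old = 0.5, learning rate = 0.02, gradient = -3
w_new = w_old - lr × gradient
w_new = 0.56

w_new = w - η·∂L/∂w = 0.5 - 0.02×(-3) = 0.5 - (-0.06) = 0.56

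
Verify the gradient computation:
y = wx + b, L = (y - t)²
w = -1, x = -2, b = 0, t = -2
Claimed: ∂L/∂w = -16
Correct

y = (-1)(-2) + 0 = 2
∂L/∂y = 2(y - t) = 2(2 - -2) = 8
∂y/∂w = x = -2
∂L/∂w = 8 × -2 = -16

Claimed value: -16
Correct: The correct gradient is -16.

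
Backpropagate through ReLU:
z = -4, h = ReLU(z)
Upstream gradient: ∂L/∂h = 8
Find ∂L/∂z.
∂L/∂z = 0

h = ReLU(-4) = 0
Since z < 0: ∂h/∂z = 0
∂L/∂z = ∂L/∂h · ∂h/∂z = 8 × 0 = 0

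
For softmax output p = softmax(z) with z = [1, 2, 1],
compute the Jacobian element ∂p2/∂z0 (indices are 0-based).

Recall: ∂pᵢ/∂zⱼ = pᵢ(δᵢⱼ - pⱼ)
∂p2/∂z0 = -0.04492

p = softmax(z) = [0.2119, 0.5761, 0.2119]
p2 = 0.2119, p0 = 0.2119

∂p2/∂z0 = -p2 × p0 = -0.2119 × 0.2119 = -0.04492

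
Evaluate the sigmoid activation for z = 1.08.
0.7465

sigmoid(1.08) = 1/(1 + e^(-1.08)) = 1/(1 + 0.3396) = 0.7465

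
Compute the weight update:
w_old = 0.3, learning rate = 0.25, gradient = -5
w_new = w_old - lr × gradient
w_new = 1.55

w_new = w - η·∂L/∂w = 0.3 - 0.25×(-5) = 0.3 - (-1.25) = 1.55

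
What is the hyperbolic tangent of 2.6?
0.989

tanh(2.6) = (e^(2.6) - e^(-2.6))/(e^(2.6) + e^(-2.6)) = 0.989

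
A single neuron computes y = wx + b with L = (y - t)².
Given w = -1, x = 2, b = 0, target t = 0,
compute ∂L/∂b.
∂L/∂b = -4

y = wx + b = (-1)(2) + 0 = -2
∂L/∂y = 2(y - t) = 2(-2 - 0) = -4
∂y/∂b = 1
∂L/∂b = ∂L/∂y · ∂y/∂b = -4 × 1 = -4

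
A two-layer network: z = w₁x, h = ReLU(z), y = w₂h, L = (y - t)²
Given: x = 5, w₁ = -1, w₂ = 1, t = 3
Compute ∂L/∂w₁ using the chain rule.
∂L/∂w₁ = 0

Forward pass:
z = w₁x = -1×5 = -5
h = ReLU(-5) = 0
y = w₂h = 1×0 = 0

Backward pass:
∂L/∂y = 2(y - t) = 2(0 - 3) = -6
∂y/∂h = w₂ = 1
∂h/∂z = 0 (ReLU derivative)
∂z/∂w₁ = x = 5

∂L/∂w₁ = -6 × 1 × 0 × 5 = 0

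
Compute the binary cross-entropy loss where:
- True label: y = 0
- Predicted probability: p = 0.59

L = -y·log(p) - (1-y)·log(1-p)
L = 0.8916

L = -0·log(0.59) - 1·log(0.41) = -log(0.41) = 0.8916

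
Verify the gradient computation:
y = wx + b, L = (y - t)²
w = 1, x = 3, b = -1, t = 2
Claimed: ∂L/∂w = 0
Correct

y = (1)(3) + -1 = 2
∂L/∂y = 2(y - t) = 2(2 - 2) = 0
∂y/∂w = x = 3
∂L/∂w = 0 × 3 = 0

Claimed value: 0
Correct: The correct gradient is 0.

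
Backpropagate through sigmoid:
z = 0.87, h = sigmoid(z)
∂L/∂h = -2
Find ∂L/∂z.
∂L/∂z = -0.4162

σ(0.87) = 0.7047
σ'(0.87) = σ(0.87)(1 - σ(0.87)) = 0.7047 × 0.2953 = 0.2081
∂L/∂z = ∂L/∂h · σ'(z) = -2 × 0.2081 = -0.4162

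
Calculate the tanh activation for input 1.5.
0.9051

tanh(1.5) = (e^(1.5) - e^(-1.5))/(e^(1.5) + e^(-1.5)) = 0.9051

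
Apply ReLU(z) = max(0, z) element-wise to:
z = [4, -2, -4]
h = [4, 0, 0]

ReLU applied element-wise: max(0,4)=4, max(0,-2)=0, max(0,-4)=0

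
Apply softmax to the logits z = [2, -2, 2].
p = [0.4955, 0.0091, 0.4955]

exp(z) = [7.389, 0.1353, 7.389]
Sum = 14.91
p = [0.4955, 0.0091, 0.4955]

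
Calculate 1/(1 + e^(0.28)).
0.4305

sigmoid(-0.28) = 1/(1 + e^(0.28)) = 1/(1 + 1.323) = 0.4305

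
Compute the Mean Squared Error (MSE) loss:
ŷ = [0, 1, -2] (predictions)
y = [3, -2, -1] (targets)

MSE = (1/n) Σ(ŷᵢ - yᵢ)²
MSE = 6.333

MSE = (1/3)((0-3)² + (1--2)² + (-2--1)²) = (1/3)(9 + 9 + 1) = 6.333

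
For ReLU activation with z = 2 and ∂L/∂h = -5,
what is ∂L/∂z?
∂L/∂z = -5

h = ReLU(2) = 2
Since z > 0: ∂h/∂z = 1
∂L/∂z = ∂L/∂h · ∂h/∂z = -5 × 1 = -5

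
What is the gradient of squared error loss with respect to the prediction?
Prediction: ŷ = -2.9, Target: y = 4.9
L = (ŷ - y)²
∂L/∂ŷ = -15.6

∂L/∂ŷ = 2(ŷ - y) = 2(-2.9 - 4.9) = 2(-7.8) = -15.6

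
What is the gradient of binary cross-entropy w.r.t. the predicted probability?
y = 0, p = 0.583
∂L/∂p = 2.398

∂L/∂p = -y/p + (1-y)/(1-p) = 0 + 1/0.417 = 2.398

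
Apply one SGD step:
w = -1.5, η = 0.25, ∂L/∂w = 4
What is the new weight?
w_new = -2.5

w_new = w - η·∂L/∂w = -1.5 - 0.25×(4) = -1.5 - (1) = -2.5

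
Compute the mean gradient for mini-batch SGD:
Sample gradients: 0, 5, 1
Average gradient = 2

Average = (1/3)(0 + 5 + 1) = 6/3 = 2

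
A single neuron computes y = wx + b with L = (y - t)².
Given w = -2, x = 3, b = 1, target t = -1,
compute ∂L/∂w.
∂L/∂w = -24

y = wx + b = (-2)(3) + 1 = -5
∂L/∂y = 2(y - t) = 2(-5 - -1) = -8
∂y/∂w = x = 3
∂L/∂w = ∂L/∂y · ∂y/∂w = -8 × 3 = -24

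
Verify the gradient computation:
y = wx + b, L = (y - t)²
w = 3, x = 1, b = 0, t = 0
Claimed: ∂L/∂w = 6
Correct

y = (3)(1) + 0 = 3
∂L/∂y = 2(y - t) = 2(3 - 0) = 6
∂y/∂w = x = 1
∂L/∂w = 6 × 1 = 6

Claimed value: 6
Correct: The correct gradient is 6.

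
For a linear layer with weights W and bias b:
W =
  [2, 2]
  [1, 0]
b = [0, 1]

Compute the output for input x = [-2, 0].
y = [-4, -1]

Wx = [2×-2 + 2×0, 1×-2 + 0×0]
   = [-4, -2]
y = Wx + b = [-4 + 0, -2 + 1] = [-4, -1]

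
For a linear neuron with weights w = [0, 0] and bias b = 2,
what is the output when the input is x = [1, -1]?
y = 2

y = (0)(1) + (0)(-1) + 2 = 2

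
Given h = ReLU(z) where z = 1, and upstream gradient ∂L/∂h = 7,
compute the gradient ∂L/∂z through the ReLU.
∂L/∂z = 7

h = ReLU(1) = 1
Since z > 0: ∂h/∂z = 1
∂L/∂z = ∂L/∂h · ∂h/∂z = 7 × 1 = 7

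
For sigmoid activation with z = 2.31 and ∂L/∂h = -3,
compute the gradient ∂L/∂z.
∂L/∂z = -0.2464

σ(2.31) = 0.9097
σ'(2.31) = σ(2.31)(1 - σ(2.31)) = 0.9097 × 0.0903 = 0.08214
∂L/∂z = ∂L/∂h · σ'(z) = -3 × 0.08214 = -0.2464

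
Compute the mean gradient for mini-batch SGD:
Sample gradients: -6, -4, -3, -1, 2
Average gradient = -2.4

Average = (1/5)(-6 + -4 + -3 + -1 + 2) = -12/5 = -2.4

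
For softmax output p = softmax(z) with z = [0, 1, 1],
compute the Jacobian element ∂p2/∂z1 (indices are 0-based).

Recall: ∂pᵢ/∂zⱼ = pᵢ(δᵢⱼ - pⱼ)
∂p2/∂z1 = -0.1784

p = softmax(z) = [0.1554, 0.4223, 0.4223]
p2 = 0.4223, p1 = 0.4223

∂p2/∂z1 = -p2 × p1 = -0.4223 × 0.4223 = -0.1784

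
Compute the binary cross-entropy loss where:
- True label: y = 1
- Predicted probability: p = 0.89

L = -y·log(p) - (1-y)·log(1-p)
L = 0.1165

L = -1·log(0.89) - 0·log(0.11) = -log(0.89) = 0.1165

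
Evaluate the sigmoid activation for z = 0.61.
0.6479

sigmoid(0.61) = 1/(1 + e^(-0.61)) = 1/(1 + 0.5434) = 0.6479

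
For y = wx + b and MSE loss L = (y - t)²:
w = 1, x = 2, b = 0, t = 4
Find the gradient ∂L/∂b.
∂L/∂b = -4

y = wx + b = (1)(2) + 0 = 2
∂L/∂y = 2(y - t) = 2(2 - 4) = -4
∂y/∂b = 1
∂L/∂b = ∂L/∂y · ∂y/∂b = -4 × 1 = -4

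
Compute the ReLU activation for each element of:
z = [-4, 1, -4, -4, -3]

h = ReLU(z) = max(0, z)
h = [0, 1, 0, 0, 0]

ReLU applied element-wise: max(0,-4)=0, max(0,1)=1, max(0,-4)=0, max(0,-4)=0, max(0,-3)=0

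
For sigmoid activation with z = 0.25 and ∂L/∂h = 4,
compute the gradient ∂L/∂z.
∂L/∂z = 0.9845

σ(0.25) = 0.5622
σ'(0.25) = σ(0.25)(1 - σ(0.25)) = 0.5622 × 0.4378 = 0.2461
∂L/∂z = ∂L/∂h · σ'(z) = 4 × 0.2461 = 0.9845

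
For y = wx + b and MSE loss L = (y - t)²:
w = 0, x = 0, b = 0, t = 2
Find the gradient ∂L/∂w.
∂L/∂w = 0

y = wx + b = (0)(0) + 0 = 0
∂L/∂y = 2(y - t) = 2(0 - 2) = -4
∂y/∂w = x = 0
∂L/∂w = ∂L/∂y · ∂y/∂w = -4 × 0 = 0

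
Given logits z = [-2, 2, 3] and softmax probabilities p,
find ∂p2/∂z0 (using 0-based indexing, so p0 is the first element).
∂p2/∂z0 = -0.003566

p = softmax(z) = [0.004902, 0.2676, 0.7275]
p2 = 0.7275, p0 = 0.004902

∂p2/∂z0 = -p2 × p0 = -0.7275 × 0.004902 = -0.003566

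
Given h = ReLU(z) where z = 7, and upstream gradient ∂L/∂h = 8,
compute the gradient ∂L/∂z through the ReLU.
∂L/∂z = 8

h = ReLU(7) = 7
Since z > 0: ∂h/∂z = 1
∂L/∂z = ∂L/∂h · ∂h/∂z = 8 × 1 = 8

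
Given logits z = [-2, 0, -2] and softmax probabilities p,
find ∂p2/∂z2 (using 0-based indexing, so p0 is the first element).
∂p2/∂z2 = 0.09516

p = softmax(z) = [0.1065, 0.787, 0.1065]
p2 = 0.1065

∂p2/∂z2 = p2(1 - p2) = 0.1065 × (1 - 0.1065) = 0.09516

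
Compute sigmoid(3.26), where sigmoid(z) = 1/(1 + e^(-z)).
0.963

sigmoid(3.26) = 1/(1 + e^(-3.26)) = 1/(1 + 0.03839) = 0.963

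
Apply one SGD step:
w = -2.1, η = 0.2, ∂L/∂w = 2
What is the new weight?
w_new = -2.5

w_new = w - η·∂L/∂w = -2.1 - 0.2×(2) = -2.1 - (0.4) = -2.5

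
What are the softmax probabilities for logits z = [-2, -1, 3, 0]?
p = [0.0063, 0.017, 0.9304, 0.0463]

exp(z) = [0.1353, 0.3679, 20.09, 1]
Sum = 21.59
p = [0.0063, 0.017, 0.9304, 0.0463]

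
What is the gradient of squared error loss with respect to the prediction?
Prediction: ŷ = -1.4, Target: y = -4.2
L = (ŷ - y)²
∂L/∂ŷ = 5.6

∂L/∂ŷ = 2(ŷ - y) = 2(-1.4 - -4.2) = 2(2.8) = 5.6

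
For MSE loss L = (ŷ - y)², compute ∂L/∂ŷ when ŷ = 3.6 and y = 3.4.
∂L/∂ŷ = 0.4

∂L/∂ŷ = 2(ŷ - y) = 2(3.6 - 3.4) = 2(0.2) = 0.4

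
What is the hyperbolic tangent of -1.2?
-0.8337

tanh(-1.2) = (e^(-1.2) - e^(1.2))/(e^(-1.2) + e^(1.2)) = -0.8337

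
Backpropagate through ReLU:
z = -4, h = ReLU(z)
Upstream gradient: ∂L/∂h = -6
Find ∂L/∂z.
∂L/∂z = 0

h = ReLU(-4) = 0
Since z < 0: ∂h/∂z = 0
∂L/∂z = ∂L/∂h · ∂h/∂z = -6 × 0 = 0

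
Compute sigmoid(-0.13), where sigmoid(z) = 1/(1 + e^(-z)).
0.4675

sigmoid(-0.13) = 1/(1 + e^(0.13)) = 1/(1 + 1.139) = 0.4675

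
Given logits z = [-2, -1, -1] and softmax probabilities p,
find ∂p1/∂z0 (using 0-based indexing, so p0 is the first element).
∂p1/∂z0 = -0.06561

p = softmax(z) = [0.1554, 0.4223, 0.4223]
p1 = 0.4223, p0 = 0.1554

∂p1/∂z0 = -p1 × p0 = -0.4223 × 0.1554 = -0.06561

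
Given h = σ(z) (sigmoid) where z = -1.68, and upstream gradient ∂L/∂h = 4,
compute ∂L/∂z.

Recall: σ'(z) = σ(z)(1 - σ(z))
∂L/∂z = 0.5297

σ(-1.68) = 0.1571
σ'(-1.68) = σ(-1.68)(1 - σ(-1.68)) = 0.1571 × 0.8429 = 0.1324
∂L/∂z = ∂L/∂h · σ'(z) = 4 × 0.1324 = 0.5297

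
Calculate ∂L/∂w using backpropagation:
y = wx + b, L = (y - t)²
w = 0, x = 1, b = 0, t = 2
∂L/∂w = -4

y = wx + b = (0)(1) + 0 = 0
∂L/∂y = 2(y - t) = 2(0 - 2) = -4
∂y/∂w = x = 1
∂L/∂w = ∂L/∂y · ∂y/∂w = -4 × 1 = -4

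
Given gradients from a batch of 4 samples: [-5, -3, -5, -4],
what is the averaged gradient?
Average gradient = -4.25

Average = (1/4)(-5 + -3 + -5 + -4) = -17/4 = -4.25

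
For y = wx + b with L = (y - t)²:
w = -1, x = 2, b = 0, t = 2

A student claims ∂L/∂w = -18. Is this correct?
Incorrect

y = (-1)(2) + 0 = -2
∂L/∂y = 2(y - t) = 2(-2 - 2) = -8
∂y/∂w = x = 2
∂L/∂w = -8 × 2 = -16

Claimed value: -18
Incorrect: The correct gradient is -16.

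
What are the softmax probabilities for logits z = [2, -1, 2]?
p = [0.4879, 0.0243, 0.4879]

exp(z) = [7.389, 0.3679, 7.389]
Sum = 15.15
p = [0.4879, 0.0243, 0.4879]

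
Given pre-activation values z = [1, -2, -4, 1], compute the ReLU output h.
h = [1, 0, 0, 1]

ReLU applied element-wise: max(0,1)=1, max(0,-2)=0, max(0,-4)=0, max(0,1)=1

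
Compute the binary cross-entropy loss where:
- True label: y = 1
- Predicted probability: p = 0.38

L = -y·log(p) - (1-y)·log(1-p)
L = 0.9676

L = -1·log(0.38) - 0·log(0.62) = -log(0.38) = 0.9676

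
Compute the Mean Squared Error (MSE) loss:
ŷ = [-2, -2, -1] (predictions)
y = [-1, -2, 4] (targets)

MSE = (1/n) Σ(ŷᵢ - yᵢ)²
MSE = 8.667

MSE = (1/3)((-2--1)² + (-2--2)² + (-1-4)²) = (1/3)(1 + 0 + 25) = 8.667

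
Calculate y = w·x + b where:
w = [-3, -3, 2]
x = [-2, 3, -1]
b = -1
y = -6

y = (-3)(-2) + (-3)(3) + (2)(-1) + -1 = -6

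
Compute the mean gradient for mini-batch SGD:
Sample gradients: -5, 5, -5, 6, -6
Average gradient = -1

Average = (1/5)(-5 + 5 + -5 + 6 + -6) = -5/5 = -1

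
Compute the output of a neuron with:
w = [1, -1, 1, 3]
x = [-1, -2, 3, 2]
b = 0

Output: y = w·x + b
y = 10

y = (1)(-1) + (-1)(-2) + (1)(3) + (3)(2) + 0 = 10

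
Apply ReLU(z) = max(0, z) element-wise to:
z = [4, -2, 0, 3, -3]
h = [4, 0, 0, 3, 0]

ReLU applied element-wise: max(0,4)=4, max(0,-2)=0, max(0,0)=0, max(0,3)=3, max(0,-3)=0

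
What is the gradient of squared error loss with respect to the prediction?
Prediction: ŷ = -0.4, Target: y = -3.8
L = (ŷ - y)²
∂L/∂ŷ = 6.8

∂L/∂ŷ = 2(ŷ - y) = 2(-0.4 - -3.8) = 2(3.4) = 6.8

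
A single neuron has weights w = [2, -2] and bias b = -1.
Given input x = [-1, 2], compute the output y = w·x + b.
y = -7

y = (2)(-1) + (-2)(2) + -1 = -7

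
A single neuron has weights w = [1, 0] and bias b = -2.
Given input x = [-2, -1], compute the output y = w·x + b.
y = -4

y = (1)(-2) + (0)(-1) + -2 = -4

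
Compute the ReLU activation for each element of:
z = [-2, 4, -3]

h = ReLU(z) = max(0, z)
h = [0, 4, 0]

ReLU applied element-wise: max(0,-2)=0, max(0,4)=4, max(0,-3)=0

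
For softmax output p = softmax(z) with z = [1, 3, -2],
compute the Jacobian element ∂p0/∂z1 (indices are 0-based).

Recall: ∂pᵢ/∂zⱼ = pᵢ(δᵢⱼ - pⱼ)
∂p0/∂z1 = -0.1038

p = softmax(z) = [0.1185, 0.8756, 0.0059]
p0 = 0.1185, p1 = 0.8756

∂p0/∂z1 = -p0 × p1 = -0.1185 × 0.8756 = -0.1038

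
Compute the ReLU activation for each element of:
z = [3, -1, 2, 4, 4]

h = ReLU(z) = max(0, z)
h = [3, 0, 2, 4, 4]

ReLU applied element-wise: max(0,3)=3, max(0,-1)=0, max(0,2)=2, max(0,4)=4, max(0,4)=4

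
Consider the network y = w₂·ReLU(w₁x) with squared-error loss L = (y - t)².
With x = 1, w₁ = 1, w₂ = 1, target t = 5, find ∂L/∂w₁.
∂L/∂w₁ = -8

Forward pass:
z = w₁x = 1×1 = 1
h = ReLU(1) = 1
y = w₂h = 1×1 = 1

Backward pass:
∂L/∂y = 2(y - t) = 2(1 - 5) = -8
∂y/∂h = w₂ = 1
∂h/∂z = 1 (ReLU derivative)
∂z/∂w₁ = x = 1

∂L/∂w₁ = -8 × 1 × 1 × 1 = -8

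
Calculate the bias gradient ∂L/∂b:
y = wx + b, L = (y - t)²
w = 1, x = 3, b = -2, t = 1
∂L/∂b = 0

y = wx + b = (1)(3) + -2 = 1
∂L/∂y = 2(y - t) = 2(1 - 1) = 0
∂y/∂b = 1
∂L/∂b = ∂L/∂y · ∂y/∂b = 0 × 1 = 0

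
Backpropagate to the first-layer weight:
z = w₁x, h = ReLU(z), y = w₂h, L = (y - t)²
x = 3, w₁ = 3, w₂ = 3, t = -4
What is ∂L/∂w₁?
∂L/∂w₁ = 558

Forward pass:
z = w₁x = 3×3 = 9
h = ReLU(9) = 9
y = w₂h = 3×9 = 27

Backward pass:
∂L/∂y = 2(y - t) = 2(27 - -4) = 62
∂y/∂h = w₂ = 3
∂h/∂z = 1 (ReLU derivative)
∂z/∂w₁ = x = 3

∂L/∂w₁ = 62 × 3 × 1 × 3 = 558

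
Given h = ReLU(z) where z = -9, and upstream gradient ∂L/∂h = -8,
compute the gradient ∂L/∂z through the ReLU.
∂L/∂z = 0

h = ReLU(-9) = 0
Since z < 0: ∂h/∂z = 0
∂L/∂z = ∂L/∂h · ∂h/∂z = -8 × 0 = 0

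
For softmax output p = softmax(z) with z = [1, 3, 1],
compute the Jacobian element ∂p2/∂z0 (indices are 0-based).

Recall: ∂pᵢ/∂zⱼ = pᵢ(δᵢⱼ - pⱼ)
∂p2/∂z0 = -0.01134

p = softmax(z) = [0.1065, 0.787, 0.1065]
p2 = 0.1065, p0 = 0.1065

∂p2/∂z0 = -p2 × p0 = -0.1065 × 0.1065 = -0.01134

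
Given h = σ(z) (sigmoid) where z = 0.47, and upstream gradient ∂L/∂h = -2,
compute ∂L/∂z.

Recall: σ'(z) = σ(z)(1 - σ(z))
∂L/∂z = -0.4734

σ(0.47) = 0.6154
σ'(0.47) = σ(0.47)(1 - σ(0.47)) = 0.6154 × 0.3846 = 0.2367
∂L/∂z = ∂L/∂h · σ'(z) = -2 × 0.2367 = -0.4734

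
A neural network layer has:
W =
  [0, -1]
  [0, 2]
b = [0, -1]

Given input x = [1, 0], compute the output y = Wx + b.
y = [0, -1]

Wx = [0×1 + -1×0, 0×1 + 2×0]
   = [0, 0]
y = Wx + b = [0 + 0, 0 + -1] = [0, -1]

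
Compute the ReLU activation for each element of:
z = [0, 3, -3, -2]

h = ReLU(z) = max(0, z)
h = [0, 3, 0, 0]

ReLU applied element-wise: max(0,0)=0, max(0,3)=3, max(0,-3)=0, max(0,-2)=0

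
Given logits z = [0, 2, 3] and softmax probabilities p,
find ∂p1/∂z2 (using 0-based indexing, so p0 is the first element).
∂p1/∂z2 = -0.183

p = softmax(z) = [0.03512, 0.2595, 0.7054]
p1 = 0.2595, p2 = 0.7054

∂p1/∂z2 = -p1 × p2 = -0.2595 × 0.7054 = -0.183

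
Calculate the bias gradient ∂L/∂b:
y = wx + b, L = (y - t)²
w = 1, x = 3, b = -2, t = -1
∂L/∂b = 4

y = wx + b = (1)(3) + -2 = 1
∂L/∂y = 2(y - t) = 2(1 - -1) = 4
∂y/∂b = 1
∂L/∂b = ∂L/∂y · ∂y/∂b = 4 × 1 = 4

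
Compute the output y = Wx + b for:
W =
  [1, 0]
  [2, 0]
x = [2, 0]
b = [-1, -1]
y = [1, 3]

Wx = [1×2 + 0×0, 2×2 + 0×0]
   = [2, 4]
y = Wx + b = [2 + -1, 4 + -1] = [1, 3]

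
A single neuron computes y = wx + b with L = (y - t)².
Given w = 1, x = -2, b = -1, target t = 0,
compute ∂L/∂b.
∂L/∂b = -6

y = wx + b = (1)(-2) + -1 = -3
∂L/∂y = 2(y - t) = 2(-3 - 0) = -6
∂y/∂b = 1
∂L/∂b = ∂L/∂y · ∂y/∂b = -6 × 1 = -6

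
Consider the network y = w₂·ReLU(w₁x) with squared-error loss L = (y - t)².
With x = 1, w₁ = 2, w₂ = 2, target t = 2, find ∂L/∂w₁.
∂L/∂w₁ = 8

Forward pass:
z = w₁x = 2×1 = 2
h = ReLU(2) = 2
y = w₂h = 2×2 = 4

Backward pass:
∂L/∂y = 2(y - t) = 2(4 - 2) = 4
∂y/∂h = w₂ = 2
∂h/∂z = 1 (ReLU derivative)
∂z/∂w₁ = x = 1

∂L/∂w₁ = 4 × 2 × 1 × 1 = 8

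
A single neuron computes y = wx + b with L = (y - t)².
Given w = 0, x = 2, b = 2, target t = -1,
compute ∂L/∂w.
∂L/∂w = 12

y = wx + b = (0)(2) + 2 = 2
∂L/∂y = 2(y - t) = 2(2 - -1) = 6
∂y/∂w = x = 2
∂L/∂w = ∂L/∂y · ∂y/∂w = 6 × 2 = 12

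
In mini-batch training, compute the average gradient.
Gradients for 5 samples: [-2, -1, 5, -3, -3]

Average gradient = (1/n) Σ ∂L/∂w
Average gradient = -0.8

Average = (1/5)(-2 + -1 + 5 + -3 + -3) = -4/5 = -0.8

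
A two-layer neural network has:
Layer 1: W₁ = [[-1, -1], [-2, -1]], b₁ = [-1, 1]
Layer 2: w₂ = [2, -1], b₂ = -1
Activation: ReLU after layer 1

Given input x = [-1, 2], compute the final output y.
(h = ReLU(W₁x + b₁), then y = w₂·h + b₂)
y = -2

Layer 1 pre-activation: z₁ = [-2, 1]
After ReLU: h = [0, 1]
Layer 2 output: y = 2×0 + -1×1 + -1 = -2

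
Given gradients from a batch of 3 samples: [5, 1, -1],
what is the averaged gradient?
Average gradient = 1.667

Average = (1/3)(5 + 1 + -1) = 5/3 = 1.667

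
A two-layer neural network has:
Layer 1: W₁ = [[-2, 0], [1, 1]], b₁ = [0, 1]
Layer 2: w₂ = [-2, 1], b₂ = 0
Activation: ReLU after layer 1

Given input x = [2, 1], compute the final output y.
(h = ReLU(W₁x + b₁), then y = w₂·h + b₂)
y = 4

Layer 1 pre-activation: z₁ = [-4, 4]
After ReLU: h = [0, 4]
Layer 2 output: y = -2×0 + 1×4 + 0 = 4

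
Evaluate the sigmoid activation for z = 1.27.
0.7807

sigmoid(1.27) = 1/(1 + e^(-1.27)) = 1/(1 + 0.2808) = 0.7807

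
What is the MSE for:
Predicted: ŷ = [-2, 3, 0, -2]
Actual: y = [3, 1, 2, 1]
MSE = 10.5

MSE = (1/4)((-2-3)² + (3-1)² + (0-2)² + (-2-1)²) = (1/4)(25 + 4 + 4 + 9) = 10.5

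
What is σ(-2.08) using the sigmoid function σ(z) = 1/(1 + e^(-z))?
0.1111

sigmoid(-2.08) = 1/(1 + e^(2.08)) = 1/(1 + 8.004) = 0.1111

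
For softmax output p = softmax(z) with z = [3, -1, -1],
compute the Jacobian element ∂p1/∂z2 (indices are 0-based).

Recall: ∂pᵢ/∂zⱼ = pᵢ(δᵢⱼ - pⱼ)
∂p1/∂z2 = -0.0003122

p = softmax(z) = [0.9647, 0.01767, 0.01767]
p1 = 0.01767, p2 = 0.01767

∂p1/∂z2 = -p1 × p2 = -0.01767 × 0.01767 = -0.0003122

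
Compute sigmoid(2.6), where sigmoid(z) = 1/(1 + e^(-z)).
0.9309

sigmoid(2.6) = 1/(1 + e^(-2.6)) = 1/(1 + 0.07427) = 0.9309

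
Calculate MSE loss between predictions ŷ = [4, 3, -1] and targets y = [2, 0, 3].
MSE = 9.667

MSE = (1/3)((4-2)² + (3-0)² + (-1-3)²) = (1/3)(4 + 9 + 16) = 9.667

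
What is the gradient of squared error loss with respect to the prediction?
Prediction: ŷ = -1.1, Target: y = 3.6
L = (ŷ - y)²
∂L/∂ŷ = -9.4

∂L/∂ŷ = 2(ŷ - y) = 2(-1.1 - 3.6) = 2(-4.7) = -9.4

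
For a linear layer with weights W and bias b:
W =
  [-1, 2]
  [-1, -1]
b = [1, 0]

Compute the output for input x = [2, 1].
y = [1, -3]

Wx = [-1×2 + 2×1, -1×2 + -1×1]
   = [0, -3]
y = Wx + b = [0 + 1, -3 + 0] = [1, -3]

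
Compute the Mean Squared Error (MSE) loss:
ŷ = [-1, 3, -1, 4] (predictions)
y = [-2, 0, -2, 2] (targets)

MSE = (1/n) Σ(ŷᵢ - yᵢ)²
MSE = 3.75

MSE = (1/4)((-1--2)² + (3-0)² + (-1--2)² + (4-2)²) = (1/4)(1 + 9 + 1 + 4) = 3.75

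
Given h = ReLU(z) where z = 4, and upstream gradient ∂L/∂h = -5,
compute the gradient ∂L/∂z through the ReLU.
∂L/∂z = -5

h = ReLU(4) = 4
Since z > 0: ∂h/∂z = 1
∂L/∂z = ∂L/∂h · ∂h/∂z = -5 × 1 = -5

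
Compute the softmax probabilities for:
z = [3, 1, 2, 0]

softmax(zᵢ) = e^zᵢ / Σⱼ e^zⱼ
p = [0.6439, 0.0871, 0.2369, 0.0321]

exp(z) = [20.09, 2.718, 7.389, 1]
Sum = 31.19
p = [0.6439, 0.0871, 0.2369, 0.0321]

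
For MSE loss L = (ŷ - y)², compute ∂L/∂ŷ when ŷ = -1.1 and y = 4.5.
∂L/∂ŷ = -11.2

∂L/∂ŷ = 2(ŷ - y) = 2(-1.1 - 4.5) = 2(-5.6) = -11.2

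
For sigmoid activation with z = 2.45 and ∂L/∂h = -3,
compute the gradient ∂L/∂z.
∂L/∂z = -0.2194

σ(2.45) = 0.9206
σ'(2.45) = σ(2.45)(1 - σ(2.45)) = 0.9206 × 0.07944 = 0.07313
∂L/∂z = ∂L/∂h · σ'(z) = -3 × 0.07313 = -0.2194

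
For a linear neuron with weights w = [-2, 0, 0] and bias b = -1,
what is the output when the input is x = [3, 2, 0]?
y = -7

y = (-2)(3) + (0)(2) + (0)(0) + -1 = -7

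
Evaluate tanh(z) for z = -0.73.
-0.6231

tanh(-0.73) = (e^(-0.73) - e^(0.73))/(e^(-0.73) + e^(0.73)) = -0.6231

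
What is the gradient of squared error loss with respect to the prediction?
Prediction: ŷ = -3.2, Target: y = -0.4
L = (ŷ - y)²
∂L/∂ŷ = -5.6

∂L/∂ŷ = 2(ŷ - y) = 2(-3.2 - -0.4) = 2(-2.8) = -5.6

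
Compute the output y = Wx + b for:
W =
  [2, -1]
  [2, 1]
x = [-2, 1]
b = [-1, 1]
y = [-6, -2]

Wx = [2×-2 + -1×1, 2×-2 + 1×1]
   = [-5, -3]
y = Wx + b = [-5 + -1, -3 + 1] = [-6, -2]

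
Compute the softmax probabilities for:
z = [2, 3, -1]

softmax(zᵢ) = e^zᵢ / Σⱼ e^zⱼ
p = [0.2654, 0.7214, 0.0132]

exp(z) = [7.389, 20.09, 0.3679]
Sum = 27.84
p = [0.2654, 0.7214, 0.0132]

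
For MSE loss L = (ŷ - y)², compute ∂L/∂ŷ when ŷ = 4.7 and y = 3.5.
∂L/∂ŷ = 2.4

∂L/∂ŷ = 2(ŷ - y) = 2(4.7 - 3.5) = 2(1.2) = 2.4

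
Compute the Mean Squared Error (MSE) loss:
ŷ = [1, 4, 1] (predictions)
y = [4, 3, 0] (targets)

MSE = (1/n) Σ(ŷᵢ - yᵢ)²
MSE = 3.667

MSE = (1/3)((1-4)² + (4-3)² + (1-0)²) = (1/3)(9 + 1 + 1) = 3.667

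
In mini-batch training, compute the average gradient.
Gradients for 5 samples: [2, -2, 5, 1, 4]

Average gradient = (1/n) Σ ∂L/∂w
Average gradient = 2

Average = (1/5)(2 + -2 + 5 + 1 + 4) = 10/5 = 2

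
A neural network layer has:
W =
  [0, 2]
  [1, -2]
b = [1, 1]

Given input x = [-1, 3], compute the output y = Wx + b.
y = [7, -6]

Wx = [0×-1 + 2×3, 1×-1 + -2×3]
   = [6, -7]
y = Wx + b = [6 + 1, -7 + 1] = [7, -6]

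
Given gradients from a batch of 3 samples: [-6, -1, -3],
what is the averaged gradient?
Average gradient = -3.333

Average = (1/3)(-6 + -1 + -3) = -10/3 = -3.333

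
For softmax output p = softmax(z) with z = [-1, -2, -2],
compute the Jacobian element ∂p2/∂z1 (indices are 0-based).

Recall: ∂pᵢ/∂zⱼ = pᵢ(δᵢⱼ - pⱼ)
∂p2/∂z1 = -0.04492

p = softmax(z) = [0.5761, 0.2119, 0.2119]
p2 = 0.2119, p1 = 0.2119

∂p2/∂z1 = -p2 × p1 = -0.2119 × 0.2119 = -0.04492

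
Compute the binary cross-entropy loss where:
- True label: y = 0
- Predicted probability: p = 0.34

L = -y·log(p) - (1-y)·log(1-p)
L = 0.4155

L = -0·log(0.34) - 1·log(0.66) = -log(0.66) = 0.4155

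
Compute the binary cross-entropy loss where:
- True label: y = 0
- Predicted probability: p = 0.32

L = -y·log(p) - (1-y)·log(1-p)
L = 0.3857

L = -0·log(0.32) - 1·log(0.68) = -log(0.68) = 0.3857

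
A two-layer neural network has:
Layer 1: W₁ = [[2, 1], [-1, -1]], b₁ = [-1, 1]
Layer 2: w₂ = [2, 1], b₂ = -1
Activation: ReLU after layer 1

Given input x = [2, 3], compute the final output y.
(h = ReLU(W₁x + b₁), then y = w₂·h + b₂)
y = 11

Layer 1 pre-activation: z₁ = [6, -4]
After ReLU: h = [6, 0]
Layer 2 output: y = 2×6 + 1×0 + -1 = 11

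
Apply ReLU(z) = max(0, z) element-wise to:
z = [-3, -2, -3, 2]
h = [0, 0, 0, 2]

ReLU applied element-wise: max(0,-3)=0, max(0,-2)=0, max(0,-3)=0, max(0,2)=2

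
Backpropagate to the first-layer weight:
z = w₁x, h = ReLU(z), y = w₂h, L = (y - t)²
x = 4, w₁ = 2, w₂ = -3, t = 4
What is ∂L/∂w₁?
∂L/∂w₁ = 672

Forward pass:
z = w₁x = 2×4 = 8
h = ReLU(8) = 8
y = w₂h = -3×8 = -24

Backward pass:
∂L/∂y = 2(y - t) = 2(-24 - 4) = -56
∂y/∂h = w₂ = -3
∂h/∂z = 1 (ReLU derivative)
∂z/∂w₁ = x = 4

∂L/∂w₁ = -56 × -3 × 1 × 4 = 672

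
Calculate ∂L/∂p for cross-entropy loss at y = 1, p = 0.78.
∂L/∂p = -1.282

∂L/∂p = -y/p + (1-y)/(1-p) = -1/0.78 + 0 = -1.282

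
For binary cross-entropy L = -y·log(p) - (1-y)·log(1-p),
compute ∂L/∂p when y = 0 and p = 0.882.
∂L/∂p = 8.475

∂L/∂p = -y/p + (1-y)/(1-p) = 0 + 1/0.118 = 8.475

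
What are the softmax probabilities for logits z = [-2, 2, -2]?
p = [0.0177, 0.9647, 0.0177]

exp(z) = [0.1353, 7.389, 0.1353]
Sum = 7.66
p = [0.0177, 0.9647, 0.0177]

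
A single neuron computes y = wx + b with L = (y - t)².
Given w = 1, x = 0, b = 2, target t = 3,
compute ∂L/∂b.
∂L/∂b = -2

y = wx + b = (1)(0) + 2 = 2
∂L/∂y = 2(y - t) = 2(2 - 3) = -2
∂y/∂b = 1
∂L/∂b = ∂L/∂y · ∂y/∂b = -2 × 1 = -2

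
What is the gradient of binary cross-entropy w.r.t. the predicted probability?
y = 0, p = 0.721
∂L/∂p = 3.584

∂L/∂p = -y/p + (1-y)/(1-p) = 0 + 1/0.279 = 3.584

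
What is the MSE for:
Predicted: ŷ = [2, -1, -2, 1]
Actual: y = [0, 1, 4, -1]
MSE = 12

MSE = (1/4)((2-0)² + (-1-1)² + (-2-4)² + (1--1)²) = (1/4)(4 + 4 + 36 + 4) = 12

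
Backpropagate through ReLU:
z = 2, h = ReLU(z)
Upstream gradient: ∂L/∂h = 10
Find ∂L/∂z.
∂L/∂z = 10

h = ReLU(2) = 2
Since z > 0: ∂h/∂z = 1
∂L/∂z = ∂L/∂h · ∂h/∂z = 10 × 1 = 10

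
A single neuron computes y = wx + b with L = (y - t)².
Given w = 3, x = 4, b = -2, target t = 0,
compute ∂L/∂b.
∂L/∂b = 20

y = wx + b = (3)(4) + -2 = 10
∂L/∂y = 2(y - t) = 2(10 - 0) = 20
∂y/∂b = 1
∂L/∂b = ∂L/∂y · ∂y/∂b = 20 × 1 = 20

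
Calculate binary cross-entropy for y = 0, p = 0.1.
L = 0.1054

L = -0·log(0.1) - 1·log(0.9) = -log(0.9) = 0.1054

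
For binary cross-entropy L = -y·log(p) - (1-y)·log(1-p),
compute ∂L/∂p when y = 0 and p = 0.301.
∂L/∂p = 1.431

∂L/∂p = -y/p + (1-y)/(1-p) = 0 + 1/0.699 = 1.431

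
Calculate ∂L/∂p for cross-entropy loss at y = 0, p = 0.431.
∂L/∂p = 1.757

∂L/∂p = -y/p + (1-y)/(1-p) = 0 + 1/0.569 = 1.757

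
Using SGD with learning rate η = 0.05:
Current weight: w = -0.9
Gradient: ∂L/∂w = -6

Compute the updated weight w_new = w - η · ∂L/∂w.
w_new = -0.6

w_new = w - η·∂L/∂w = -0.9 - 0.05×(-6) = -0.9 - (-0.3) = -0.6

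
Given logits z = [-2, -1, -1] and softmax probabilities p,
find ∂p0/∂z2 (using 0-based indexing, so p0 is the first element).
∂p0/∂z2 = -0.06561

p = softmax(z) = [0.1554, 0.4223, 0.4223]
p0 = 0.1554, p2 = 0.4223

∂p0/∂z2 = -p0 × p2 = -0.1554 × 0.4223 = -0.06561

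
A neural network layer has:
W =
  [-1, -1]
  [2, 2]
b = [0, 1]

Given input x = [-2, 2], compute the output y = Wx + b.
y = [0, 1]

Wx = [-1×-2 + -1×2, 2×-2 + 2×2]
   = [0, 0]
y = Wx + b = [0 + 0, 0 + 1] = [0, 1]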